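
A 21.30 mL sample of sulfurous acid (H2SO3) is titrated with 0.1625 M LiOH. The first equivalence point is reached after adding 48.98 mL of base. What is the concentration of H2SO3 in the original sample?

0.374 M

n(LiOH) = 0.1625 x 0.04898 = 0.007959 mol.
At the first equivalence point, 1 mol OH^- react per mol H2SO3, so n(H2SO3) = 0.007959 / 1 = 0.007959 mol.
[H2SO3] = 0.007959 / 0.02130 L = 0.374 M.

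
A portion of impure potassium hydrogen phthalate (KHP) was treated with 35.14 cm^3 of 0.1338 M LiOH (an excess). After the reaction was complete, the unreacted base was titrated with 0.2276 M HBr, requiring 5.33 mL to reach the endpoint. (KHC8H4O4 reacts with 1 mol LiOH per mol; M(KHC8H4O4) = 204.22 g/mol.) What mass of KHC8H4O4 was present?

0.712 g

Total n(LiOH) added = 0.1338 x 0.03514 = 0.004702 mol.
n(HBr) used = 0.2276 x 0.005330 = 0.001213 mol, which equals the excess n(LiOH).
So n(LiOH) consumed by the sample = 0.004702 - 0.001213 = 0.003489 mol.
n(KHC8H4O4) = 0.003489 / 1 = 0.003489 mol.
mass = 0.003489 mol x 204.22 g/mol = 0.712 g.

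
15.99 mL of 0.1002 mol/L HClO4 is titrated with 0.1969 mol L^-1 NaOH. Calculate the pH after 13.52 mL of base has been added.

n(acid) = 0.1002 x 0.01599 = 0.001602 mol; n(NaOH) added = 0.1969 x 0.01352 = 0.002662 mol.
Base is in excess by 0.002662 - 0.001602 = 0.001060 mol in a total volume of 0.02951 L.
[OH^-] = 0.001060/0.02951 = 0.03592 M, so pOH = 1.44 and pH = 14.00 - 1.44 = 12.56.

12.56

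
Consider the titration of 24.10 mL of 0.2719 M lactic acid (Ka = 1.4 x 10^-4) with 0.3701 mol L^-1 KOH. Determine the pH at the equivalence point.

n(HC3H5O3) = 0.2719 x 0.02410 = 0.006553 mol; V(KOH) at equivalence = 0.006553/0.3701 = 0.01771 L.
At equivalence all the acid is converted to C3H5O3-; total volume = 0.02410 + 0.01771 = 0.04181 L, so [C3H5O3-] = 0.006553/0.04181 = 0.1567 M.
Kb = Kw/Ka = 1.0e-14 / 1.4 x 10^-4 = 7.14e-11.
[OH^-] = sqrt(Kb x [C3H5O3-]) = sqrt(7.14e-11 x 0.1567) = 3.35e-6 M.
pOH = 5.48, so pH = 14.00 - 5.48 = 8.52.

8.52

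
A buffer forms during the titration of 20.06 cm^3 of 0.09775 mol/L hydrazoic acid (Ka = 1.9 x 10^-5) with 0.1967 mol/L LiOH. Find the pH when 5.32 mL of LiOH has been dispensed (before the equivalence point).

4.78

Initial n(HN3) = 0.09775 x 0.02006 = 0.001961 mol.
n(LiOH) added = 0.1967 x 0.005320 = 0.001046 mol, converting that many moles of HN3 to N3-.
Remaining n(HN3) = 0.0009144 mol; n(N3-) = 0.001046 mol.
By Henderson-Hasselbalch, pH = pKa + log([A^-]/[HA]) = 4.72 + log(0.001046/0.0009144) = 4.72 + (+0.06) = 4.78.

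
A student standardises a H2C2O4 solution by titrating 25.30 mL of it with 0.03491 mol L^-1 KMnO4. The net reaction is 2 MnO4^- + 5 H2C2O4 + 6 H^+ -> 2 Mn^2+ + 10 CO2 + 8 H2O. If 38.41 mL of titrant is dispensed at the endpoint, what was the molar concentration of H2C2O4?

n(KMnO4) = 0.03491 x 0.03841 = 0.001341 mol.
From the balanced equation, 2 mol KMnO4 reacts with 5 mol H2C2O4, so n(H2C2O4) = 0.001341 x 5/2 = 0.003352 mol.
[H2C2O4] = 0.003352 / 0.02530 L = 0.132 M.

0.132 M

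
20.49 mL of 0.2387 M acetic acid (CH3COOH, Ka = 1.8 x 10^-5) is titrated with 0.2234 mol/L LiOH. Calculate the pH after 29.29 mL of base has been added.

n(acid) = 0.2387 x 0.02049 = 0.004891 mol; n(LiOH) added = 0.2234 x 0.02929 = 0.006543 mol.
Base is in excess by 0.006543 - 0.004891 = 0.001652 mol in a total volume of 0.04978 L.
[OH^-] = 0.001652/0.04978 = 0.03319 M, so pOH = 1.48 and pH = 14.00 - 1.48 = 12.52.

12.52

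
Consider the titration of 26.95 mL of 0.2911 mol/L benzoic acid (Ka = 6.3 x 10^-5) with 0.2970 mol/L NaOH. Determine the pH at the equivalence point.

n(C6H5COOH) = 0.2911 x 0.02695 = 0.007845 mol; V(NaOH) at equivalence = 0.007845/0.2970 = 0.02641 L.
At equivalence all the acid is converted to C6H5COO-; total volume = 0.02695 + 0.02641 = 0.05336 L, so [C6H5COO-] = 0.007845/0.05336 = 0.1470 M.
Kb = Kw/Ka = 1.0e-14 / 6.3 x 10^-5 = 1.59e-10.
[OH^-] = sqrt(Kb x [C6H5COO-]) = sqrt(1.59e-10 x 0.1470) = 4.83e-6 M.
pOH = 5.32, so pH = 14.00 - 5.32 = 8.68.

8.68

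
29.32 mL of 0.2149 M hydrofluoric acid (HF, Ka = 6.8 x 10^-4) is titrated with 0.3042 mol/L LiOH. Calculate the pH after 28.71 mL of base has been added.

n(acid) = 0.2149 x 0.02932 = 0.006301 mol; n(LiOH) added = 0.3042 x 0.02871 = 0.008734 mol.
Base is in excess by 0.008734 - 0.006301 = 0.002433 mol in a total volume of 0.05803 L.
[OH^-] = 0.002433/0.05803 = 0.04192 M, so pOH = 1.38 and pH = 14.00 - 1.38 = 12.62.

12.62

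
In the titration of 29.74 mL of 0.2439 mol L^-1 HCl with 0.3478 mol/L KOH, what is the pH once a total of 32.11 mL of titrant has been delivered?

n(acid) = 0.2439 x 0.02974 = 0.007254 mol; n(KOH) added = 0.3478 x 0.03211 = 0.01117 mol.
Base is in excess by 0.01117 - 0.007254 = 0.003914 mol in a total volume of 0.06185 L.
[OH^-] = 0.003914/0.06185 = 0.06329 M, so pOH = 1.20 and pH = 14.00 - 1.20 = 12.80.

12.80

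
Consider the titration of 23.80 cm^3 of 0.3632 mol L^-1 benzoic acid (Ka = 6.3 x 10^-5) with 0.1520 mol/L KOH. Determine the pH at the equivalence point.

8.62

n(C6H5COOH) = 0.3632 x 0.02380 = 0.008644 mol; V(KOH) at equivalence = 0.008644/0.1520 = 0.05687 L.
At equivalence all the acid is converted to C6H5COO-; total volume = 0.02380 + 0.05687 = 0.08067 L, so [C6H5COO-] = 0.008644/0.08067 = 0.1072 M.
Kb = Kw/Ka = 1.0e-14 / 6.3 x 10^-5 = 1.59e-10.
[OH^-] = sqrt(Kb x [C6H5COO-]) = sqrt(1.59e-10 x 0.1072) = 4.12e-6 M.
pOH = 5.38, so pH = 14.00 - 5.38 = 8.62.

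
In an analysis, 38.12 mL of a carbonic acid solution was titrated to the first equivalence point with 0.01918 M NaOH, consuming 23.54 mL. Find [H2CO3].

0.0118 M

n(NaOH) = 0.01918 x 0.02354 = 0.0004515 mol.
At the first equivalence point, 1 mol OH^- react per mol H2CO3, so n(H2CO3) = 0.0004515 / 1 = 0.0004515 mol.
[H2CO3] = 0.0004515 / 0.03812 L = 0.0118 M.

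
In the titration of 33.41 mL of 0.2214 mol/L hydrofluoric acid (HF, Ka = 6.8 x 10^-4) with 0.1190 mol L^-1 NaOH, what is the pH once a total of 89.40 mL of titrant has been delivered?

n(acid) = 0.2214 x 0.03341 = 0.007397 mol; n(NaOH) added = 0.1190 x 0.08940 = 0.01064 mol.
Base is in excess by 0.01064 - 0.007397 = 0.003242 mol in a total volume of 0.1228 L.
[OH^-] = 0.003242/0.1228 = 0.02640 M, so pOH = 1.58 and pH = 14.00 - 1.58 = 12.42.

12.42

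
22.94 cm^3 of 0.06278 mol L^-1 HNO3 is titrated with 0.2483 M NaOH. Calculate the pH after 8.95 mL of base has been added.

12.39

n(acid) = 0.06278 x 0.02294 = 0.001440 mol; n(NaOH) added = 0.2483 x 0.008950 = 0.002222 mol.
Base is in excess by 0.002222 - 0.001440 = 0.0007821 mol in a total volume of 0.03189 L.
[OH^-] = 0.0007821/0.03189 = 0.02453 M, so pOH = 1.61 and pH = 14.00 - 1.61 = 12.39.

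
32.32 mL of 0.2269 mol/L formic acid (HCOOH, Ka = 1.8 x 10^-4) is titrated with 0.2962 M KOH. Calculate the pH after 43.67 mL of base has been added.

n(acid) = 0.2269 x 0.03232 = 0.007333 mol; n(KOH) added = 0.2962 x 0.04367 = 0.01294 mol.
Base is in excess by 0.01294 - 0.007333 = 0.005602 mol in a total volume of 0.07599 L.
[OH^-] = 0.005602/0.07599 = 0.07372 M, so pOH = 1.13 and pH = 14.00 - 1.13 = 12.87.

12.87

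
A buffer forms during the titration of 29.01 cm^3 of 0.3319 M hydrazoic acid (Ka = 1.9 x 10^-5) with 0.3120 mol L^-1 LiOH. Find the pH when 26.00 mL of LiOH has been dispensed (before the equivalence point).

Initial n(HN3) = 0.3319 x 0.02901 = 0.009628 mol.
n(LiOH) added = 0.3120 x 0.02600 = 0.008112 mol, converting that many moles of HN3 to N3-.
Remaining n(HN3) = 0.001516 mol; n(N3-) = 0.008112 mol.
By Henderson-Hasselbalch, pH = pKa + log([A^-]/[HA]) = 4.72 + log(0.008112/0.001516) = 4.72 + (+0.73) = 5.45.

5.45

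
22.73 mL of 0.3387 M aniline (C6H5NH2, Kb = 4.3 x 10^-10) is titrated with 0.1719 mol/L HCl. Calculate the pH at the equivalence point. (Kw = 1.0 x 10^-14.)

2.79

n(C6H5NH2) = 0.3387 x 0.02273 = 0.007699 mol; V(HCl) at equivalence = 0.007699/0.1719 = 0.04479 L.
At equivalence the base is fully converted to C6H5NH3+; total volume = 0.06752 L, so [C6H5NH3+] = 0.007699/0.06752 = 0.1140 M.
Ka(C6H5NH3+) = Kw/Kb = 1.0e-14 / 4.3 x 10^-10 = 2.33e-5.
[H^+] = sqrt(Ka x [C6H5NH3+]) = sqrt(2.33e-5 x 0.1140) = 0.00163 M.
pH = -log(0.00163) = 2.79.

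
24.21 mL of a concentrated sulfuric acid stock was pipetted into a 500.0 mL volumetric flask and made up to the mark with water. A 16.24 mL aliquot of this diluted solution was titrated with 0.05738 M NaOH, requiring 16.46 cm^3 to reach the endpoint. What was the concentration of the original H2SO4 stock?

n(NaOH) = 0.05738 x 0.01646 = 0.0009445 mol.
n(H2SO4) in the aliquot = 0.0009445 x 1/2 = 0.0004722 mol.
[diluted H2SO4] = 0.0004722 / 0.01624 = 0.02908 M.
Dilution factor = 500.0/24.21 = 20.65, so [stock] = 0.02908 x 20.65 = 0.601 M.

0.601 M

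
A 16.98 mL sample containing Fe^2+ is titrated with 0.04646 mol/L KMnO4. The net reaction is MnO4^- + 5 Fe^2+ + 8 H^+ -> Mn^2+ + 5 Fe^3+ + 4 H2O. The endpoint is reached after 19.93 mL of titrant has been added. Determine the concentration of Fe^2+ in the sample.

0.273 M

n(KMnO4) = 0.04646 x 0.01993 = 0.0009259 mol.
From the balanced equation, 1 mol KMnO4 reacts with 5 mol Fe^2+, so n(Fe^2+) = 0.0009259 x 5/1 = 0.004630 mol.
[Fe^2+] = 0.004630 / 0.01698 L = 0.273 M.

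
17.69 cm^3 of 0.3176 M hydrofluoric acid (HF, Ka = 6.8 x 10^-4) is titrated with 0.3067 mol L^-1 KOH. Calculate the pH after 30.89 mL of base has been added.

n(acid) = 0.3176 x 0.01769 = 0.005618 mol; n(KOH) added = 0.3067 x 0.03089 = 0.009474 mol.
Base is in excess by 0.009474 - 0.005618 = 0.003856 mol in a total volume of 0.04858 L.
[OH^-] = 0.003856/0.04858 = 0.07937 M, so pOH = 1.10 and pH = 14.00 - 1.10 = 12.90.

12.90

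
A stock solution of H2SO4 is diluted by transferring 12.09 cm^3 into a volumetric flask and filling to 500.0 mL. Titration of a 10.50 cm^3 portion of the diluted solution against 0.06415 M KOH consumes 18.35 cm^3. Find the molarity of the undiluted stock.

n(KOH) = 0.06415 x 0.01835 = 0.001177 mol.
n(H2SO4) in the aliquot = 0.001177 x 1/2 = 0.0005886 mol.
[diluted H2SO4] = 0.0005886 / 0.01050 = 0.05605 M.
Dilution factor = 500.0/12.09 = 41.36, so [stock] = 0.05605 x 41.36 = 2.32 M.

2.32 M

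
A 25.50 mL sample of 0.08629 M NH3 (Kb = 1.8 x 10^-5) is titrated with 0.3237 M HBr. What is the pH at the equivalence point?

5.21

n(NH3) = 0.08629 x 0.02550 = 0.002200 mol; V(HBr) at equivalence = 0.002200/0.3237 = 0.006798 L.
At equivalence the base is fully converted to NH4+; total volume = 0.03230 L, so [NH4+] = 0.002200/0.03230 = 0.06813 M.
Ka(NH4+) = Kw/Kb = 1.0e-14 / 1.8 x 10^-5 = 5.56e-10.
[H^+] = sqrt(Ka x [NH4+]) = sqrt(5.56e-10 x 0.06813) = 6.15e-6 M.
pH = -log(6.15e-6) = 5.21.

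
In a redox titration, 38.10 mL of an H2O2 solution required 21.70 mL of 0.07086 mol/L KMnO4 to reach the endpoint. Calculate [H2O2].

0.101 M

n(KMnO4) = 0.07086 x 0.02170 = 0.001538 mol.
From the balanced equation, 2 mol KMnO4 reacts with 5 mol H2O2, so n(H2O2) = 0.001538 x 5/2 = 0.003844 mol.
[H2O2] = 0.003844 / 0.03810 L = 0.101 M.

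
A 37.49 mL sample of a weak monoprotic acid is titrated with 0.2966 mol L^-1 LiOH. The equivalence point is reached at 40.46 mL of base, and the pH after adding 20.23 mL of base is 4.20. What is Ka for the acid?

20.23 mL is half of the equivalence volume, so this is the half-equivalence point where [HA] = [A^-].
At half-equivalence pH = pKa, so pKa = 4.20.
Ka = 10^(-4.20) = 6.3 x 10^-5.

6.3 x 10^-5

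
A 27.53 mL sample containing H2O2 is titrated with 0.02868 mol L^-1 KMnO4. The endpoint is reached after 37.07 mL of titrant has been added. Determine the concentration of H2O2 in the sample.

0.0965 M

n(KMnO4) = 0.02868 x 0.03707 = 0.001063 mol.
From the balanced equation, 2 mol KMnO4 reacts with 5 mol H2O2, so n(H2O2) = 0.001063 x 5/2 = 0.002658 mol.
[H2O2] = 0.002658 / 0.02753 L = 0.0965 M.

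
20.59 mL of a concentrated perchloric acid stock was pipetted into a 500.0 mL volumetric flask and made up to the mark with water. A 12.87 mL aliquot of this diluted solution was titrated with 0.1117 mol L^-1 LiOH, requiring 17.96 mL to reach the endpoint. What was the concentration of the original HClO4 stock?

3.79 M

n(LiOH) = 0.1117 x 0.01796 = 0.002006 mol.
n(HClO4) in the aliquot = 0.002006 mol.
[diluted HClO4] = 0.002006 / 0.01287 = 0.1559 M.
Dilution factor = 500.0/20.59 = 24.28, so [stock] = 0.1559 x 24.28 = 3.79 M.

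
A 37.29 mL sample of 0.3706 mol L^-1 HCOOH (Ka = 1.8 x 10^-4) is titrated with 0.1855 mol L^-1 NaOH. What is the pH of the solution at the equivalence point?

8.42

n(HCOOH) = 0.3706 x 0.03729 = 0.01382 mol; V(NaOH) at equivalence = 0.01382/0.1855 = 0.07450 L.
At equivalence all the acid is converted to HCOO-; total volume = 0.03729 + 0.07450 = 0.1118 L, so [HCOO-] = 0.01382/0.1118 = 0.1236 M.
Kb = Kw/Ka = 1.0e-14 / 1.8 x 10^-4 = 5.56e-11.
[OH^-] = sqrt(Kb x [HCOO-]) = sqrt(5.56e-11 x 0.1236) = 2.62e-6 M.
pOH = 5.58, so pH = 14.00 - 5.58 = 8.42.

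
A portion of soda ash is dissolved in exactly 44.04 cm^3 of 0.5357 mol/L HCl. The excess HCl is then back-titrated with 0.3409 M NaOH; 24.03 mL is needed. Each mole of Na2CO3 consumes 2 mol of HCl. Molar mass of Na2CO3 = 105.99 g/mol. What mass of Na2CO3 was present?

Total n(HCl) added = 0.5357 x 0.04404 = 0.02359 mol.
n(NaOH) used = 0.3409 x 0.02403 = 0.008192 mol, which equals the excess n(HCl).
So n(HCl) consumed by the sample = 0.02359 - 0.008192 = 0.01540 mol.
n(Na2CO3) = 0.01540 / 2 = 0.007700 mol.
mass = 0.007700 mol x 105.99 g/mol = 0.816 g.

0.816 g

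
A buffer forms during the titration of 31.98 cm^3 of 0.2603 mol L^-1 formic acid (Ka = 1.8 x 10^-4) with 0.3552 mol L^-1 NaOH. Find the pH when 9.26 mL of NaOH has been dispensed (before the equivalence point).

Initial n(HCOOH) = 0.2603 x 0.03198 = 0.008324 mol.
n(NaOH) added = 0.3552 x 0.009260 = 0.003289 mol, converting that many moles of HCOOH to HCOO-.
Remaining n(HCOOH) = 0.005035 mol; n(HCOO-) = 0.003289 mol.
By Henderson-Hasselbalch, pH = pKa + log([A^-]/[HA]) = 3.74 + log(0.003289/0.005035) = 3.74 + (-0.18) = 3.56.

3.56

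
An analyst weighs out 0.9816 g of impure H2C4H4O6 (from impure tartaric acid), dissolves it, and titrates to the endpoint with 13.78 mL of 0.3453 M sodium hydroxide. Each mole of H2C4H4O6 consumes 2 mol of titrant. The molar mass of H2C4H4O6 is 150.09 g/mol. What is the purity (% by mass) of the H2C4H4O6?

36.4%

n(NaOH) = 0.3453 x 0.01378 = 0.004758 mol.
n(H2C4H4O6) = 0.004758 / 2 = 0.002379 mol.
mass of H2C4H4O6 = 0.002379 x 150.09 = 0.3571 g.
% purity = 0.3571 / 0.9816 x 100 = 36.4%.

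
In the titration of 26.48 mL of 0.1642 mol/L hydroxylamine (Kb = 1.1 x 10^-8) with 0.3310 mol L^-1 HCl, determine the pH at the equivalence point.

3.50

n(NH2OH) = 0.1642 x 0.02648 = 0.004348 mol; V(HCl) at equivalence = 0.004348/0.3310 = 0.01314 L.
At equivalence the base is fully converted to NH3OH+; total volume = 0.03962 L, so [NH3OH+] = 0.004348/0.03962 = 0.1098 M.
Ka(NH3OH+) = Kw/Kb = 1.0e-14 / 1.1 x 10^-8 = 9.09e-7.
[H^+] = sqrt(Ka x [NH3OH+]) = sqrt(9.09e-7 x 0.1098) = 0.000316 M.
pH = -log(0.000316) = 3.50.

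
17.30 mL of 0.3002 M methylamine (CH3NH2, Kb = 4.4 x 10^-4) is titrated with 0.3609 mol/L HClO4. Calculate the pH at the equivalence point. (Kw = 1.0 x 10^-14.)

n(CH3NH2) = 0.3002 x 0.01730 = 0.005193 mol; V(HClO4) at equivalence = 0.005193/0.3609 = 0.01439 L.
At equivalence the base is fully converted to CH3NH3+; total volume = 0.03169 L, so [CH3NH3+] = 0.005193/0.03169 = 0.1639 M.
Ka(CH3NH3+) = Kw/Kb = 1.0e-14 / 4.4 x 10^-4 = 2.27e-11.
[H^+] = sqrt(Ka x [CH3NH3+]) = sqrt(2.27e-11 x 0.1639) = 1.93e-6 M.
pH = -log(1.93e-6) = 5.71.

5.71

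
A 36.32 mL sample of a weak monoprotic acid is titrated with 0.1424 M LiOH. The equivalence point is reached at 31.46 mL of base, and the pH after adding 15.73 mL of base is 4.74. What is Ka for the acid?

15.73 mL is half of the equivalence volume, so this is the half-equivalence point where [HA] = [A^-].
At half-equivalence pH = pKa, so pKa = 4.74.
Ka = 10^(-4.74) = 1.8 x 10^-5.

1.8 x 10^-5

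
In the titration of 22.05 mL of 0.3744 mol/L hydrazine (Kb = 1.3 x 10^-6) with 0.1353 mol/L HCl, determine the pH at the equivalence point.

4.56

n(N2H4) = 0.3744 x 0.02205 = 0.008256 mol; V(HCl) at equivalence = 0.008256/0.1353 = 0.06102 L.
At equivalence the base is fully converted to N2H5+; total volume = 0.08307 L, so [N2H5+] = 0.008256/0.08307 = 0.09938 M.
Ka(N2H5+) = Kw/Kb = 1.0e-14 / 1.3 x 10^-6 = 7.69e-9.
[H^+] = sqrt(Ka x [N2H5+]) = sqrt(7.69e-9 x 0.09938) = 2.76e-5 M.
pH = -log(2.76e-5) = 4.56.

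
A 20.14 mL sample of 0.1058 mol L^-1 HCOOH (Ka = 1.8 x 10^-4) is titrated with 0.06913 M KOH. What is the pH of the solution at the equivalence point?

8.18

n(HCOOH) = 0.1058 x 0.02014 = 0.002131 mol; V(KOH) at equivalence = 0.002131/0.06913 = 0.03082 L.
At equivalence all the acid is converted to HCOO-; total volume = 0.02014 + 0.03082 = 0.05096 L, so [HCOO-] = 0.002131/0.05096 = 0.04181 M.
Kb = Kw/Ka = 1.0e-14 / 1.8 x 10^-4 = 5.56e-11.
[OH^-] = sqrt(Kb x [HCOO-]) = sqrt(5.56e-11 x 0.04181) = 1.52e-6 M.
pOH = 5.82, so pH = 14.00 - 5.82 = 8.18.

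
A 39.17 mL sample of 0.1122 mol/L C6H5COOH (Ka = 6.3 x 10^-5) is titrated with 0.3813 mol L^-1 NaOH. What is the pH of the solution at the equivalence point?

8.57

n(C6H5COOH) = 0.1122 x 0.03917 = 0.004395 mol; V(NaOH) at equivalence = 0.004395/0.3813 = 0.01153 L.
At equivalence all the acid is converted to C6H5COO-; total volume = 0.03917 + 0.01153 = 0.05070 L, so [C6H5COO-] = 0.004395/0.05070 = 0.08669 M.
Kb = Kw/Ka = 1.0e-14 / 6.3 x 10^-5 = 1.59e-10.
[OH^-] = sqrt(Kb x [C6H5COO-]) = sqrt(1.59e-10 x 0.08669) = 3.71e-6 M.
pOH = 5.43, so pH = 14.00 - 5.43 = 8.57.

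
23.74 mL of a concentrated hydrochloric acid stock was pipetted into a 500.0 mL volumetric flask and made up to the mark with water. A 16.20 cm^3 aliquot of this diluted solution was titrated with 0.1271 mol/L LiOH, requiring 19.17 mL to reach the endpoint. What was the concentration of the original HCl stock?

3.17 M

n(LiOH) = 0.1271 x 0.01917 = 0.002437 mol.
n(HCl) in the aliquot = 0.002437 mol.
[diluted HCl] = 0.002437 / 0.01620 = 0.1504 M.
Dilution factor = 500.0/23.74 = 21.06, so [stock] = 0.1504 x 21.06 = 3.17 M.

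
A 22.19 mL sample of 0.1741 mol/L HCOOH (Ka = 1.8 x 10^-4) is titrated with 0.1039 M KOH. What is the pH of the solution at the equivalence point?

n(HCOOH) = 0.1741 x 0.02219 = 0.003863 mol; V(KOH) at equivalence = 0.003863/0.1039 = 0.03718 L.
At equivalence all the acid is converted to HCOO-; total volume = 0.02219 + 0.03718 = 0.05937 L, so [HCOO-] = 0.003863/0.05937 = 0.06507 M.
Kb = Kw/Ka = 1.0e-14 / 1.8 x 10^-4 = 5.56e-11.
[OH^-] = sqrt(Kb x [HCOO-]) = sqrt(5.56e-11 x 0.06507) = 1.90e-6 M.
pOH = 5.72, so pH = 14.00 - 5.72 = 8.28.

8.28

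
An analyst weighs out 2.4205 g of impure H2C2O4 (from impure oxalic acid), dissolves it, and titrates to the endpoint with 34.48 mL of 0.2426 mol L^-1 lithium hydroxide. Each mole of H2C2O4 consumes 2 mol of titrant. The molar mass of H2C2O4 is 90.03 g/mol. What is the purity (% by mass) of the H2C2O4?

15.6%

n(LiOH) = 0.2426 x 0.03448 = 0.008365 mol.
n(H2C2O4) = 0.008365 / 2 = 0.004182 mol.
mass of H2C2O4 = 0.004182 x 90.03 = 0.3765 g.
% purity = 0.3765 / 2.4205 x 100 = 15.6%.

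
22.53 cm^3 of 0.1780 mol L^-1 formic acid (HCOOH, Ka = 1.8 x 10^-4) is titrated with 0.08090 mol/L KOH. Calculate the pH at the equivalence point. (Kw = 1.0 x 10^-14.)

n(HCOOH) = 0.1780 x 0.02253 = 0.004010 mol; V(KOH) at equivalence = 0.004010/0.08090 = 0.04957 L.
At equivalence all the acid is converted to HCOO-; total volume = 0.02253 + 0.04957 = 0.07210 L, so [HCOO-] = 0.004010/0.07210 = 0.05562 M.
Kb = Kw/Ka = 1.0e-14 / 1.8 x 10^-4 = 5.56e-11.
[OH^-] = sqrt(Kb x [HCOO-]) = sqrt(5.56e-11 x 0.05562) = 1.76e-6 M.
pOH = 5.76, so pH = 14.00 - 5.76 = 8.24.

8.24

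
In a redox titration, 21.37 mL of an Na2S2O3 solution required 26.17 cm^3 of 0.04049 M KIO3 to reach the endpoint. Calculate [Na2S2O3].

n(KIO3) = 0.04049 x 0.02617 = 0.001060 mol.
From the balanced equation, 1 mol KIO3 reacts with 6 mol Na2S2O3, so n(Na2S2O3) = 0.001060 x 6/1 = 0.006358 mol.
[Na2S2O3] = 0.006358 / 0.02137 L = 0.298 M.

0.298 M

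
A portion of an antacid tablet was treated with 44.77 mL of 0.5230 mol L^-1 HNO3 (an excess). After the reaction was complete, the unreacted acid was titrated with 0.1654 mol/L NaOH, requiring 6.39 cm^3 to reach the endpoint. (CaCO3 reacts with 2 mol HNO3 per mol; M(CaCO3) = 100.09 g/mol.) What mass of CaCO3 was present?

Total n(HNO3) added = 0.5230 x 0.04477 = 0.02341 mol.
n(NaOH) used = 0.1654 x 0.006390 = 0.001057 mol, which equals the excess n(HNO3).
So n(HNO3) consumed by the sample = 0.02341 - 0.001057 = 0.02236 mol.
n(CaCO3) = 0.02236 / 2 = 0.01118 mol.
mass = 0.01118 mol x 100.09 g/mol = 1.12 g.

1.12 g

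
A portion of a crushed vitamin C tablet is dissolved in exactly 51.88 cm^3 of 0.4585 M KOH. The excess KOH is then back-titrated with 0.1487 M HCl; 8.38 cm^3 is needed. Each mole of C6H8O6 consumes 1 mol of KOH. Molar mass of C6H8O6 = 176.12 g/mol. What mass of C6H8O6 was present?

Total n(KOH) added = 0.4585 x 0.05188 = 0.02379 mol.
n(HCl) used = 0.1487 x 0.008380 = 0.001246 mol, which equals the excess n(KOH).
So n(KOH) consumed by the sample = 0.02379 - 0.001246 = 0.02254 mol.
n(C6H8O6) = 0.02254 / 1 = 0.02254 mol.
mass = 0.02254 mol x 176.12 g/mol = 3.97 g.

3.97 g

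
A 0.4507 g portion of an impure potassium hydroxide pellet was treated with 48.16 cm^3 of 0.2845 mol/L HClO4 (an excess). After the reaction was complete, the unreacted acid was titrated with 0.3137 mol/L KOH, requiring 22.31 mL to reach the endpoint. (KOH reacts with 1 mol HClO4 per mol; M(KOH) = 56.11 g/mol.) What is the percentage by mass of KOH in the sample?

Total n(HClO4) added = 0.2845 x 0.04816 = 0.01370 mol.
n(KOH) used = 0.3137 x 0.02231 = 0.006999 mol, which equals the excess n(HClO4).
So n(HClO4) consumed by the sample = 0.01370 - 0.006999 = 0.006703 mol.
n(KOH) = 0.006703 / 1 = 0.006703 mol.
mass KOH = 0.006703 x 56.11 = 0.3761 g, so %KOH = 0.3761/0.4507 x 100 = 83.4%.

83.4%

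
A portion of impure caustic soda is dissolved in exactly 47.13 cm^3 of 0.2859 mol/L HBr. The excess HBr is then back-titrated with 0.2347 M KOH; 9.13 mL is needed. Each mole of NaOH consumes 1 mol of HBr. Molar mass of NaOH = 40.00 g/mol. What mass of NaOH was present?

0.453 g

Total n(HBr) added = 0.2859 x 0.04713 = 0.01347 mol.
n(KOH) used = 0.2347 x 0.009130 = 0.002143 mol, which equals the excess n(HBr).
So n(HBr) consumed by the sample = 0.01347 - 0.002143 = 0.01133 mol.
n(NaOH) = 0.01133 / 1 = 0.01133 mol.
mass = 0.01133 mol x 40.00 g/mol = 0.453 g.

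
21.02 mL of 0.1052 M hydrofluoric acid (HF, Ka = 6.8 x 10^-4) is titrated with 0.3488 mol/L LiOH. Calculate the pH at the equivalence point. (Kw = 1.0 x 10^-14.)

8.04

n(HF) = 0.1052 x 0.02102 = 0.002211 mol; V(LiOH) at equivalence = 0.002211/0.3488 = 0.006340 L.
At equivalence all the acid is converted to F-; total volume = 0.02102 + 0.006340 = 0.02736 L, so [F-] = 0.002211/0.02736 = 0.08082 M.
Kb = Kw/Ka = 1.0e-14 / 6.8 x 10^-4 = 1.47e-11.
[OH^-] = sqrt(Kb x [F-]) = sqrt(1.47e-11 x 0.08082) = 1.09e-6 M.
pOH = 5.96, so pH = 14.00 - 5.96 = 8.04.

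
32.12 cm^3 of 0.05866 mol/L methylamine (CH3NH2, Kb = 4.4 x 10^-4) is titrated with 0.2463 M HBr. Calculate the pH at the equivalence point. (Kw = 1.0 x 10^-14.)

n(CH3NH2) = 0.05866 x 0.03212 = 0.001884 mol; V(HBr) at equivalence = 0.001884/0.2463 = 0.007650 L.
At equivalence the base is fully converted to CH3NH3+; total volume = 0.03977 L, so [CH3NH3+] = 0.001884/0.03977 = 0.04738 M.
Ka(CH3NH3+) = Kw/Kb = 1.0e-14 / 4.4 x 10^-4 = 2.27e-11.
[H^+] = sqrt(Ka x [CH3NH3+]) = sqrt(2.27e-11 x 0.04738) = 1.04e-6 M.
pH = -log(1.04e-6) = 5.98.

5.98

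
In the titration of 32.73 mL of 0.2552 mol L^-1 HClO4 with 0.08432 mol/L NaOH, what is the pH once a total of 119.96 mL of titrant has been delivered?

n(acid) = 0.2552 x 0.03273 = 0.008353 mol; n(NaOH) added = 0.08432 x 0.1200 = 0.01012 mol.
Base is in excess by 0.01012 - 0.008353 = 0.001762 mol in a total volume of 0.1527 L.
[OH^-] = 0.001762/0.1527 = 0.01154 M, so pOH = 1.94 and pH = 14.00 - 1.94 = 12.06.

12.06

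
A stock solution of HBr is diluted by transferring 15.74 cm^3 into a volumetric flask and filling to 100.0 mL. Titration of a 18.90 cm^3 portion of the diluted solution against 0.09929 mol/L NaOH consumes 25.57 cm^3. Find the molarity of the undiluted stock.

n(NaOH) = 0.09929 x 0.02557 = 0.002539 mol.
n(HBr) in the aliquot = 0.002539 mol.
[diluted HBr] = 0.002539 / 0.01890 = 0.1343 M.
Dilution factor = 100.0/15.74 = 6.353, so [stock] = 0.1343 x 6.353 = 0.853 M.

0.853 M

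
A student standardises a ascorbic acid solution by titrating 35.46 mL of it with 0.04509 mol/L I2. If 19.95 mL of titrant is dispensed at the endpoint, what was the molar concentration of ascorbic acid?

0.0254 M

n(I2) = 0.04509 x 0.01995 = 0.0008995 mol.
From the balanced equation, 1 mol I2 reacts with 1 mol ascorbic acid, so n(ascorbic acid) = 0.0008995 x 1/1 = 0.0008995 mol.
[ascorbic acid] = 0.0008995 / 0.03546 L = 0.0254 M.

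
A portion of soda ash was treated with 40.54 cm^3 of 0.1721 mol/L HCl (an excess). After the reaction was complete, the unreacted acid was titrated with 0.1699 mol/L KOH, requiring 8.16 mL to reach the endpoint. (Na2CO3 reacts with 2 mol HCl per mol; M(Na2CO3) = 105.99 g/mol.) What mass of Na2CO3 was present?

Total n(HCl) added = 0.1721 x 0.04054 = 0.006977 mol.
n(KOH) used = 0.1699 x 0.008160 = 0.001386 mol, which equals the excess n(HCl).
So n(HCl) consumed by the sample = 0.006977 - 0.001386 = 0.005591 mol.
n(Na2CO3) = 0.005591 / 2 = 0.002795 mol.
mass = 0.002795 mol x 105.99 g/mol = 0.296 g.

0.296 g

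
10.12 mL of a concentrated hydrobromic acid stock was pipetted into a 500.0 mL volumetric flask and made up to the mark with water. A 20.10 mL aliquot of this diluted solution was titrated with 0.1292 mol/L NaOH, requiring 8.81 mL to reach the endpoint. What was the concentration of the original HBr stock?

n(NaOH) = 0.1292 x 0.008810 = 0.001138 mol.
n(HBr) in the aliquot = 0.001138 mol.
[diluted HBr] = 0.001138 / 0.02010 = 0.05663 M.
Dilution factor = 500.0/10.12 = 49.41, so [stock] = 0.05663 x 49.41 = 2.80 M.

2.80 M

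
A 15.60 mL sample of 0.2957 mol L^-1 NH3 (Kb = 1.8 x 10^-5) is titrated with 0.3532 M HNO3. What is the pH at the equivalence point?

5.02

n(NH3) = 0.2957 x 0.01560 = 0.004613 mol; V(HNO3) at equivalence = 0.004613/0.3532 = 0.01306 L.
At equivalence the base is fully converted to NH4+; total volume = 0.02866 L, so [NH4+] = 0.004613/0.02866 = 0.1610 M.
Ka(NH4+) = Kw/Kb = 1.0e-14 / 1.8 x 10^-5 = 5.56e-10.
[H^+] = sqrt(Ka x [NH4+]) = sqrt(5.56e-10 x 0.1610) = 9.46e-6 M.
pH = -log(9.46e-6) = 5.02.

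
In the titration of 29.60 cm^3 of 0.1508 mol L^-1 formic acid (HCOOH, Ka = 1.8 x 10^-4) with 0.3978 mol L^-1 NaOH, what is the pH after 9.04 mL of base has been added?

Initial n(HCOOH) = 0.1508 x 0.02960 = 0.004464 mol.
n(NaOH) added = 0.3978 x 0.009040 = 0.003596 mol, converting that many moles of HCOOH to HCOO-.
Remaining n(HCOOH) = 0.0008676 mol; n(HCOO-) = 0.003596 mol.
By Henderson-Hasselbalch, pH = pKa + log([A^-]/[HA]) = 3.74 + log(0.003596/0.0008676) = 3.74 + (+0.62) = 4.36.

4.36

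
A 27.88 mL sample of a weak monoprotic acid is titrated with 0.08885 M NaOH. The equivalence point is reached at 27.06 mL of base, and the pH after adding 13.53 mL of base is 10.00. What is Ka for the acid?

1.0 x 10^-10

13.53 mL is half of the equivalence volume, so this is the half-equivalence point where [HA] = [A^-].
At half-equivalence pH = pKa, so pKa = 10.00.
Ka = 10^(-10.00) = 1.0 x 10^-10.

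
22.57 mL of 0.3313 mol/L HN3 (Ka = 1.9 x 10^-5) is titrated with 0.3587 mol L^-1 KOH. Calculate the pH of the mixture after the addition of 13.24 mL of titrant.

4.96

Initial n(HN3) = 0.3313 x 0.02257 = 0.007477 mol.
n(KOH) added = 0.3587 x 0.01324 = 0.004749 mol, converting that many moles of HN3 to N3-.
Remaining n(HN3) = 0.002728 mol; n(N3-) = 0.004749 mol.
By Henderson-Hasselbalch, pH = pKa + log([A^-]/[HA]) = 4.72 + log(0.004749/0.002728) = 4.72 + (+0.24) = 4.96.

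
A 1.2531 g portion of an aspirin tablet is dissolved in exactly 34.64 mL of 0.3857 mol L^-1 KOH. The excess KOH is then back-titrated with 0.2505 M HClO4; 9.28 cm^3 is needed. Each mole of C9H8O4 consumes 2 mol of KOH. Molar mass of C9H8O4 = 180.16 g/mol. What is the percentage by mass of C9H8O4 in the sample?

79.3%

Total n(KOH) added = 0.3857 x 0.03464 = 0.01336 mol.
n(HClO4) used = 0.2505 x 0.009280 = 0.002325 mol, which equals the excess n(KOH).
So n(KOH) consumed by the sample = 0.01336 - 0.002325 = 0.01104 mol.
n(C9H8O4) = 0.01104 / 2 = 0.005518 mol.
mass C9H8O4 = 0.005518 x 180.16 = 0.9941 g, so %C9H8O4 = 0.9941/1.2531 x 100 = 79.3%.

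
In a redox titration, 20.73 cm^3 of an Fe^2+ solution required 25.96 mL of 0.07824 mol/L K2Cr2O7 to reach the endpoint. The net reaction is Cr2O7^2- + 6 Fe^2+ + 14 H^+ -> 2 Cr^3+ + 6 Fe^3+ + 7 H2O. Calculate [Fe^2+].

0.588 M

n(K2Cr2O7) = 0.07824 x 0.02596 = 0.002031 mol.
From the balanced equation, 1 mol K2Cr2O7 reacts with 6 mol Fe^2+, so n(Fe^2+) = 0.002031 x 6/1 = 0.01219 mol.
[Fe^2+] = 0.01219 / 0.02073 L = 0.588 M.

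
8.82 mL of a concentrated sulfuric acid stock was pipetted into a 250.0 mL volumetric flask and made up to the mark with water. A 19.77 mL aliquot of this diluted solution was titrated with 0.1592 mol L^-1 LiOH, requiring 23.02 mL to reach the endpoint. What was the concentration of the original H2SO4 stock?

2.63 M

n(LiOH) = 0.1592 x 0.02302 = 0.003665 mol.
n(H2SO4) in the aliquot = 0.003665 x 1/2 = 0.001832 mol.
[diluted H2SO4] = 0.001832 / 0.01977 = 0.09269 M.
Dilution factor = 250.0/8.820 = 28.34, so [stock] = 0.09269 x 28.34 = 2.63 M.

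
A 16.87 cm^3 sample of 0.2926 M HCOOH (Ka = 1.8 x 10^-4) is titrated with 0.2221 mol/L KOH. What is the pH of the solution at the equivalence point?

8.42

n(HCOOH) = 0.2926 x 0.01687 = 0.004936 mol; V(KOH) at equivalence = 0.004936/0.2221 = 0.02222 L.
At equivalence all the acid is converted to HCOO-; total volume = 0.01687 + 0.02222 = 0.03909 L, so [HCOO-] = 0.004936/0.03909 = 0.1263 M.
Kb = Kw/Ka = 1.0e-14 / 1.8 x 10^-4 = 5.56e-11.
[OH^-] = sqrt(Kb x [HCOO-]) = sqrt(5.56e-11 x 0.1263) = 2.65e-6 M.
pOH = 5.58, so pH = 14.00 - 5.58 = 8.42.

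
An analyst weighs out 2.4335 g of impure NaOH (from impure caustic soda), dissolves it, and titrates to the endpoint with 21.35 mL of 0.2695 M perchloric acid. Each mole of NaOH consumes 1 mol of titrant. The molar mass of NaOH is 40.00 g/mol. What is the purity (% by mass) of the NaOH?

n(HClO4) = 0.2695 x 0.02135 = 0.005754 mol.
n(NaOH) = 0.005754 / 1 = 0.005754 mol.
mass of NaOH = 0.005754 x 40.00 = 0.2302 g.
% purity = 0.2302 / 2.4335 x 100 = 9.46%.

9.46%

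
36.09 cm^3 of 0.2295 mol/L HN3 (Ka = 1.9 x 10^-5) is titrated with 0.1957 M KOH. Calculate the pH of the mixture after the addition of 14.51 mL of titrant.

4.44

Initial n(HN3) = 0.2295 x 0.03609 = 0.008283 mol.
n(KOH) added = 0.1957 x 0.01451 = 0.002840 mol, converting that many moles of HN3 to N3-.
Remaining n(HN3) = 0.005443 mol; n(N3-) = 0.002840 mol.
By Henderson-Hasselbalch, pH = pKa + log([A^-]/[HA]) = 4.72 + log(0.002840/0.005443) = 4.72 + (-0.28) = 4.44.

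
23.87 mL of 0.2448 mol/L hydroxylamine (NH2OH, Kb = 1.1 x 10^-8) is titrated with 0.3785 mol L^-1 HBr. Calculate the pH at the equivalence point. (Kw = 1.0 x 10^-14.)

n(NH2OH) = 0.2448 x 0.02387 = 0.005843 mol; V(HBr) at equivalence = 0.005843/0.3785 = 0.01544 L.
At equivalence the base is fully converted to NH3OH+; total volume = 0.03931 L, so [NH3OH+] = 0.005843/0.03931 = 0.1487 M.
Ka(NH3OH+) = Kw/Kb = 1.0e-14 / 1.1 x 10^-8 = 9.09e-7.
[H^+] = sqrt(Ka x [NH3OH+]) = sqrt(9.09e-7 x 0.1487) = 0.000368 M.
pH = -log(0.000368) = 3.43.

3.43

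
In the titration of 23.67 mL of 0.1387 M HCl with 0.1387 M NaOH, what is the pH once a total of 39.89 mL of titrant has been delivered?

12.55

n(acid) = 0.1387 x 0.02367 = 0.003283 mol; n(NaOH) added = 0.1387 x 0.03989 = 0.005533 mol.
Base is in excess by 0.005533 - 0.003283 = 0.002250 mol in a total volume of 0.06356 L.
[OH^-] = 0.002250/0.06356 = 0.03540 M, so pOH = 1.45 and pH = 14.00 - 1.45 = 12.55.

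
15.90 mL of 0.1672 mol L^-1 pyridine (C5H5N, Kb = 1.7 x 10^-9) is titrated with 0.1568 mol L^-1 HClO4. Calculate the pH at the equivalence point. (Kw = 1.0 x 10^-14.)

n(C5H5N) = 0.1672 x 0.01590 = 0.002658 mol; V(HClO4) at equivalence = 0.002658/0.1568 = 0.01695 L.
At equivalence the base is fully converted to C5H5NH+; total volume = 0.03285 L, so [C5H5NH+] = 0.002658/0.03285 = 0.08092 M.
Ka(C5H5NH+) = Kw/Kb = 1.0e-14 / 1.7 x 10^-9 = 5.88e-6.
[H^+] = sqrt(Ka x [C5H5NH+]) = sqrt(5.88e-6 x 0.08092) = 0.000690 M.
pH = -log(0.000690) = 3.16.

3.16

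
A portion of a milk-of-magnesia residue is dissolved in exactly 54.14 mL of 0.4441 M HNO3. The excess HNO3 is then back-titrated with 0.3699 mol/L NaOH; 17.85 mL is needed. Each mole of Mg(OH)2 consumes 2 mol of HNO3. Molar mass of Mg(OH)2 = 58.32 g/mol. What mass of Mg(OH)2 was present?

Total n(HNO3) added = 0.4441 x 0.05414 = 0.02404 mol.
n(NaOH) used = 0.3699 x 0.01785 = 0.006603 mol, which equals the excess n(HNO3).
So n(HNO3) consumed by the sample = 0.02404 - 0.006603 = 0.01744 mol.
n(Mg(OH)2) = 0.01744 / 2 = 0.008720 mol.
mass = 0.008720 mol x 58.32 g/mol = 0.509 g.

0.509 g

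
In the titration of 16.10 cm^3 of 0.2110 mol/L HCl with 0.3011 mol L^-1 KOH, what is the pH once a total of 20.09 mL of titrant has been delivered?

n(acid) = 0.2110 x 0.01610 = 0.003397 mol; n(KOH) added = 0.3011 x 0.02009 = 0.006049 mol.
Base is in excess by 0.006049 - 0.003397 = 0.002652 mol in a total volume of 0.03619 L.
[OH^-] = 0.002652/0.03619 = 0.07328 M, so pOH = 1.14 and pH = 14.00 - 1.14 = 12.86.

12.86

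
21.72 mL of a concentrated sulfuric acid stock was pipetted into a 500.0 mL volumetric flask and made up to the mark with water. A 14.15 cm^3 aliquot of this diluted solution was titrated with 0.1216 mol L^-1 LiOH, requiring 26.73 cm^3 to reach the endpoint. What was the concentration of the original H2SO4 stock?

2.64 M

n(LiOH) = 0.1216 x 0.02673 = 0.003250 mol.
n(H2SO4) in the aliquot = 0.003250 x 1/2 = 0.001625 mol.
[diluted H2SO4] = 0.001625 / 0.01415 = 0.1149 M.
Dilution factor = 500.0/21.72 = 23.02, so [stock] = 0.1149 x 23.02 = 2.64 M.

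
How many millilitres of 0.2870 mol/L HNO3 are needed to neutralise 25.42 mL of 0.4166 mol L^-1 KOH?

n(KOH) = 0.4166 mol/L x 0.02542 L = 0.01059 mol.
At equivalence n(HNO3) = n(KOH) = 0.01059 mol.
V(HNO3) = 0.01059 / 0.2870 = 0.03690 L = 36.9 mL.

36.9 mL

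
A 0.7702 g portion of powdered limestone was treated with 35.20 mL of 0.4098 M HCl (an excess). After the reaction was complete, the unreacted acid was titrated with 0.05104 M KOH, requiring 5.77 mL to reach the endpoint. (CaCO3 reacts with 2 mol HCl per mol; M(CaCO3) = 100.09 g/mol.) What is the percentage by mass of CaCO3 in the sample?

Total n(HCl) added = 0.4098 x 0.03520 = 0.01442 mol.
n(KOH) used = 0.05104 x 0.005770 = 0.0002945 mol, which equals the excess n(HCl).
So n(HCl) consumed by the sample = 0.01442 - 0.0002945 = 0.01413 mol.
n(CaCO3) = 0.01413 / 2 = 0.007065 mol.
mass CaCO3 = 0.007065 x 100.09 = 0.7072 g, so %CaCO3 = 0.7072/0.7702 x 100 = 91.8%.

91.8%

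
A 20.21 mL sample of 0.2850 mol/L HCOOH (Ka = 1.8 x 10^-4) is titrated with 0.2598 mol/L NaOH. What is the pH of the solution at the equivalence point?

8.44

n(HCOOH) = 0.2850 x 0.02021 = 0.005760 mol; V(NaOH) at equivalence = 0.005760/0.2598 = 0.02217 L.
At equivalence all the acid is converted to HCOO-; total volume = 0.02021 + 0.02217 = 0.04238 L, so [HCOO-] = 0.005760/0.04238 = 0.1359 M.
Kb = Kw/Ka = 1.0e-14 / 1.8 x 10^-4 = 5.56e-11.
[OH^-] = sqrt(Kb x [HCOO-]) = sqrt(5.56e-11 x 0.1359) = 2.75e-6 M.
pOH = 5.56, so pH = 14.00 - 5.56 = 8.44.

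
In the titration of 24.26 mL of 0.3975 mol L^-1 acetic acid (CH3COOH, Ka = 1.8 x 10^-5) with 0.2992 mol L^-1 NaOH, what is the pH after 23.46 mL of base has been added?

Initial n(CH3COOH) = 0.3975 x 0.02426 = 0.009643 mol.
n(NaOH) added = 0.2992 x 0.02346 = 0.007019 mol, converting that many moles of CH3COOH to CH3COO-.
Remaining n(CH3COOH) = 0.002624 mol; n(CH3COO-) = 0.007019 mol.
By Henderson-Hasselbalch, pH = pKa + log([A^-]/[HA]) = 4.74 + log(0.007019/0.002624) = 4.74 + (+0.43) = 5.17.

5.17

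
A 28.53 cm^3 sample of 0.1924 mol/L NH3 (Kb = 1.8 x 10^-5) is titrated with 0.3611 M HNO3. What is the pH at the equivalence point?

5.08

n(NH3) = 0.1924 x 0.02853 = 0.005489 mol; V(HNO3) at equivalence = 0.005489/0.3611 = 0.01520 L.
At equivalence the base is fully converted to NH4+; total volume = 0.04373 L, so [NH4+] = 0.005489/0.04373 = 0.1255 M.
Ka(NH4+) = Kw/Kb = 1.0e-14 / 1.8 x 10^-5 = 5.56e-10.
[H^+] = sqrt(Ka x [NH4+]) = sqrt(5.56e-10 x 0.1255) = 8.35e-6 M.
pH = -log(8.35e-6) = 5.08.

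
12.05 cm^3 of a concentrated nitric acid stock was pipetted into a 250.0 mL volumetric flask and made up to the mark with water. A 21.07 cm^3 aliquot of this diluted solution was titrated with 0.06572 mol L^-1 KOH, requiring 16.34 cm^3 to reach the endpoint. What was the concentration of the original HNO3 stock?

n(KOH) = 0.06572 x 0.01634 = 0.001074 mol.
n(HNO3) in the aliquot = 0.001074 mol.
[diluted HNO3] = 0.001074 / 0.02107 = 0.05097 M.
Dilution factor = 250.0/12.05 = 20.75, so [stock] = 0.05097 x 20.75 = 1.06 M.

1.06 M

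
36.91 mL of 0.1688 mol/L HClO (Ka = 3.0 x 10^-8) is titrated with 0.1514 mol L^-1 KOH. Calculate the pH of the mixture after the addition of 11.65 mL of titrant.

Initial n(HClO) = 0.1688 x 0.03691 = 0.006230 mol.
n(KOH) added = 0.1514 x 0.01165 = 0.001764 mol, converting that many moles of HClO to ClO-.
Remaining n(HClO) = 0.004467 mol; n(ClO-) = 0.001764 mol.
By Henderson-Hasselbalch, pH = pKa + log([A^-]/[HA]) = 7.52 + log(0.001764/0.004467) = 7.52 + (-0.40) = 7.12.

7.12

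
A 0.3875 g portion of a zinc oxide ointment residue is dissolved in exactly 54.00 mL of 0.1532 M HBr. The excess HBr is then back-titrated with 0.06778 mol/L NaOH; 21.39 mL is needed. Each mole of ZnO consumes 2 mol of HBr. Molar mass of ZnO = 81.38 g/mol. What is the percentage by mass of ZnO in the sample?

Total n(HBr) added = 0.1532 x 0.05400 = 0.008273 mol.
n(NaOH) used = 0.06778 x 0.02139 = 0.001450 mol, which equals the excess n(HBr).
So n(HBr) consumed by the sample = 0.008273 - 0.001450 = 0.006823 mol.
n(ZnO) = 0.006823 / 2 = 0.003411 mol.
mass ZnO = 0.003411 x 81.38 = 0.2776 g, so %ZnO = 0.2776/0.3875 x 100 = 71.6%.

71.6%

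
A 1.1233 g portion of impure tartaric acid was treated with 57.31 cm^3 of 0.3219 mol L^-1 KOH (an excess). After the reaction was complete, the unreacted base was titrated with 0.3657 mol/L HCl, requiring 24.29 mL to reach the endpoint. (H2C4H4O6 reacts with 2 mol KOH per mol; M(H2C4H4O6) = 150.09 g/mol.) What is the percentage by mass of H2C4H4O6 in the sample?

63.9%

Total n(KOH) added = 0.3219 x 0.05731 = 0.01845 mol.
n(HCl) used = 0.3657 x 0.02429 = 0.008883 mol, which equals the excess n(KOH).
So n(KOH) consumed by the sample = 0.01845 - 0.008883 = 0.009565 mol.
n(H2C4H4O6) = 0.009565 / 2 = 0.004783 mol.
mass H2C4H4O6 = 0.004783 x 150.09 = 0.7178 g, so %H2C4H4O6 = 0.7178/1.1233 x 100 = 63.9%.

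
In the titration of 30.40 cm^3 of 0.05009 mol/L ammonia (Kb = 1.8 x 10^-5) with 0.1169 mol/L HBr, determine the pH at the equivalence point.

n(NH3) = 0.05009 x 0.03040 = 0.001523 mol; V(HBr) at equivalence = 0.001523/0.1169 = 0.01303 L.
At equivalence the base is fully converted to NH4+; total volume = 0.04343 L, so [NH4+] = 0.001523/0.04343 = 0.03507 M.
Ka(NH4+) = Kw/Kb = 1.0e-14 / 1.8 x 10^-5 = 5.56e-10.
[H^+] = sqrt(Ka x [NH4+]) = sqrt(5.56e-10 x 0.03507) = 4.41e-6 M.
pH = -log(4.41e-6) = 5.36.

5.36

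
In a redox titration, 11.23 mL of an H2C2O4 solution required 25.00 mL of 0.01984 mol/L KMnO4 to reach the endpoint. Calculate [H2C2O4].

0.110 M

n(KMnO4) = 0.01984 x 0.02500 = 0.0004960 mol.
From the balanced equation, 2 mol KMnO4 reacts with 5 mol H2C2O4, so n(H2C2O4) = 0.0004960 x 5/2 = 0.001240 mol.
[H2C2O4] = 0.001240 / 0.01123 L = 0.110 M.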